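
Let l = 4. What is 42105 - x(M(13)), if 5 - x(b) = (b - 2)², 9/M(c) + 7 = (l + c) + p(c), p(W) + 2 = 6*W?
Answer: 311398169/7396 ≈ 42104.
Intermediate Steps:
p(W) = -2 + 6*W
M(c) = 9/(-5 + 7*c) (M(c) = 9/(-7 + ((4 + c) + (-2 + 6*c))) = 9/(-7 + (2 + 7*c)) = 9/(-5 + 7*c))
x(b) = 5 - (-2 + b)² (x(b) = 5 - (b - 2)² = 5 - (-2 + b)²)
42105 - x(M(13)) = 42105 - (5 - (-2 + 9/(-5 + 7*13))²) = 42105 - (5 - (-2 + 9/(-5 + 91))²) = 42105 - (5 - (-2 + 9/86)²) = 42105 - (5 - (-163/86)²) = 42105 - (5 - 1*26569/7396) = 42105 - (5 - 26569/7396) = 42105 - 1*10411/7396 = 42105 - 10411/7396 = 311398169/7396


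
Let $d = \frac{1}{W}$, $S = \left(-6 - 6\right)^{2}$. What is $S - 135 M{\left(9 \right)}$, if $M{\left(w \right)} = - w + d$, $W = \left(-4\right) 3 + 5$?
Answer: $\frac{9648}{7} \approx 1378.3$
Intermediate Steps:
$S = 144$ ($S = \left(-12\right)^{2} = 144$)
$W = -7$ ($W = -12 + 5 = -7$)
$d = - \frac{1}{7}$ ($d = \frac{1}{-7} = - \frac{1}{7} \approx -0.14286$)
$M{\left(w \right)} = - \frac{1}{7} - w$ ($M{\left(w \right)} = - w - \frac{1}{7} = - \frac{1}{7} - w$)
$S - 135 M{\left(9 \right)} = 144 - 135 \left(- \frac{1}{7} - 9\right) = 144 - - \frac{8640}{7} = 144 + \frac{8640}{7} = \frac{9648}{7}$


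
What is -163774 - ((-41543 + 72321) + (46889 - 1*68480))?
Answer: -172961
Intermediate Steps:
-163774 - ((-41543 + 72321) + (46889 - 1*68480)) = -163774 - (30778 + (46889 - 68480)) = -163774 - (30778 - 21591) = -163774 - 1*9187 = -163774 - 9187 = -172961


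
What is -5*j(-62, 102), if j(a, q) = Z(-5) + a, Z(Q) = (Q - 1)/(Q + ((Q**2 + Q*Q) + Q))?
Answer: 1243/4 ≈ 310.75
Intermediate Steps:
Z(Q) = (-1 + Q)/(2*Q + 2*Q**2) (Z(Q) = (-1 + Q)/(Q + ((Q**2 + Q**2) + Q)) = (-1 + Q)/(Q + (2*Q**2 + Q)) = (-1 + Q)/(Q + (Q + 2*Q**2)) = (-1 + Q)/(2*Q + 2*Q**2))
j(a, q) = -3/20 + a (j(a, q) = (1/2)*(-1 - 5)/(-5*(1 - 5)) + a = (1/2)*(-1/5)*(-6)/(-4) + a = (1/2)*(-1/5)*(-1/4)*(-6) + a = -3/20 + a)
-5*j(-62, 102) = -5*(-3/20 - 62) = -5*(-1243/20) = 1243/4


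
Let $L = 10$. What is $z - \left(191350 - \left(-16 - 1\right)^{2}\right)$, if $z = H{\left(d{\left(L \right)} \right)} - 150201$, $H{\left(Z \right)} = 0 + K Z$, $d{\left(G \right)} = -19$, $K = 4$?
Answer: $-341338$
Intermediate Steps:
$H{\left(Z \right)} = 4 Z$ ($H{\left(Z \right)} = 0 + 4 Z = 4 Z$)
$z = -150277$ ($z = 4 \left(-19\right) - 150201 = -76 - 150201 = -150277$)
$z - \left(191350 - \left(-16 - 1\right)^{2}\right) = -150277 - \left(191350 - \left(-16 - 1\right)^{2}\right) = -150277 - \left(191350 - \left(-17\right)^{2}\right) = -150277 + \left(289 - 191350\right) = -150277 - 191061 = -341338$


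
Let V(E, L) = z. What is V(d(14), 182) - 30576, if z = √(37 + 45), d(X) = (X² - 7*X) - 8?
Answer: -30576 + √82 ≈ -30567.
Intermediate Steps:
d(X) = -8 + X² - 7*X
z = √82 ≈ 9.0554
V(E, L) = √82
V(d(14), 182) - 30576 = √82 - 30576 = -30576 + √82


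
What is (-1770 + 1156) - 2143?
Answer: -2757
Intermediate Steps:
(-1770 + 1156) - 2143 = -614 - 2143 = -2757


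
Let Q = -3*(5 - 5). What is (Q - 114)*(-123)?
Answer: 14022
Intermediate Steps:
Q = 0 (Q = -3*0 = 0)
(Q - 114)*(-123) = (0 - 114)*(-123) = -114*(-123) = 14022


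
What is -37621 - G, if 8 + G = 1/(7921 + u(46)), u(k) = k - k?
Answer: -297932574/7921 ≈ -37613.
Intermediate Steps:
u(k) = 0
G = -63367/7921 (G = -8 + 1/(7921 + 0) = -8 + 1/7921 = -63367/7921 ≈ -7.9999)
-37621 - G = -37621 - 1*(-63367/7921) = -37621 + 63367/7921 = -297932574/7921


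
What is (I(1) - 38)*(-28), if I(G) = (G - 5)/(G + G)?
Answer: 1120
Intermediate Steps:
I(G) = (-5 + G)/(2*G) (I(G) = (-5 + G)/((2*G)) = (-5 + G)*(1/(2*G)) = (-5 + G)/(2*G))
(I(1) - 38)*(-28) = ((½)*(-5 + 1)/1 - 38)*(-28) = ((½)*1*(-4) - 38)*(-28) = (-2 - 38)*(-28) = -40*(-28) = 1120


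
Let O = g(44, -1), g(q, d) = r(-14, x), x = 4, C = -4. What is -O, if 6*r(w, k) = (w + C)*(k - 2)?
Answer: 6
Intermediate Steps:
r(w, k) = (-4 + w)*(-2 + k)/6 (r(w, k) = ((w - 4)*(k - 2))/6 = ((-4 + w)*(-2 + k))/6 = (-4 + w)*(-2 + k)/6)
g(q, d) = -6 (g(q, d) = 4/3 - ⅔*4 - ⅓*(-14) + (⅙)*4*(-14) = 4/3 - 8/3 + 14/3 - 28/3 = -6)
O = -6
-O = -1*(-6) = 6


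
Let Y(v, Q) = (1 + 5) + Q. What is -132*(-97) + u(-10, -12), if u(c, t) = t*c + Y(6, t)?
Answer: 12918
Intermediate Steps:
Y(v, Q) = 6 + Q
u(c, t) = 6 + t + c*t (u(c, t) = t*c + (6 + t) = c*t + (6 + t) = 6 + t + c*t)
-132*(-97) + u(-10, -12) = -132*(-97) + (6 - 12 - 10*(-12)) = 12804 + (6 - 12 + 120) = 12804 + 114 = 12918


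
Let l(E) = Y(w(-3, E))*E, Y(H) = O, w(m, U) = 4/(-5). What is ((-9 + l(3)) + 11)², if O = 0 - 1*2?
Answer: 16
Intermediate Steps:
w(m, U) = -⅘ (w(m, U) = 4*(-⅕) = -⅘)
O = -2 (O = 0 - 2 = -2)
Y(H) = -2
l(E) = -2*E
((-9 + l(3)) + 11)² = ((-9 - 2*3) + 11)² = ((-9 - 6) + 11)² = (-15 + 11)² = (-4)² = 16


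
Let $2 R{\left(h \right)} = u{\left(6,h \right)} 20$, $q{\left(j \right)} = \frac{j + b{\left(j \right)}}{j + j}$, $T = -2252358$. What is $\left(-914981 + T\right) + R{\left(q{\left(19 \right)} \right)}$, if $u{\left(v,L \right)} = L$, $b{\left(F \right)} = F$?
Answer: $-3167329$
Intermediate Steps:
$q{\left(j \right)} = 1$ ($q{\left(j \right)} = \frac{j + j}{j + j} = \frac{2 j}{2 j} = 2 j \frac{1}{2 j} = 1$)
$R{\left(h \right)} = 10 h$ ($R{\left(h \right)} = \frac{h 20}{2} = \frac{20 h}{2} = 10 h$)
$\left(-914981 + T\right) + R{\left(q{\left(19 \right)} \right)} = \left(-914981 - 2252358\right) + 10 \cdot 1 = -3167339 + 10 = -3167329$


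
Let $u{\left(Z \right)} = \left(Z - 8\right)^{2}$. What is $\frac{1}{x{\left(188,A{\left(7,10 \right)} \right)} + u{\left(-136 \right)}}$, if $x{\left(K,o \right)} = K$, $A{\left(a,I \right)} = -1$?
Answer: $\frac{1}{20924} \approx 4.7792 \cdot 10^{-5}$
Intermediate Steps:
$u{\left(Z \right)} = \left(-8 + Z\right)^{2}$
$\frac{1}{x{\left(188,A{\left(7,10 \right)} \right)} + u{\left(-136 \right)}} = \frac{1}{188 + \left(-8 - 136\right)^{2}} = \frac{1}{188 + \left(-144\right)^{2}} = \frac{1}{188 + 20736} = \frac{1}{20924}$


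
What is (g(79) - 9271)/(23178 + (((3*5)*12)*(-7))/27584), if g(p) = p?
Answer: -21129344/53278391 ≈ -0.39658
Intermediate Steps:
(g(79) - 9271)/(23178 + (((3*5)*12)*(-7))/27584) = (79 - 9271)/(23178 + (((3*5)*12)*(-7))/27584) = -9192/(23178 + ((15*12)*(-7))*(1/27584)) = -9192/(23178 + (180*(-7))*(1/27584)) = -9192/(23178 - 1260*1/27584) = -9192/(23178 - 315/6896) = -9192/159835173/6896 = -9192*6896/159835173 = -21129344/53278391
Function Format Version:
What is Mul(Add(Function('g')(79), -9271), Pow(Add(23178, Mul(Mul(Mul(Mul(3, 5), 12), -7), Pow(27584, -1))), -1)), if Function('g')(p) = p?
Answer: Rational(-21129344, 53278391) ≈ -0.39658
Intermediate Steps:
Mul(Add(Function('g')(79), -9271), Pow(Add(23178, Mul(Mul(Mul(Mul(3, 5), 12), -7), Pow(27584, -1))), -1)) = Mul(Add(79, -9271), Pow(Add(23178, Mul(Mul(Mul(Mul(3, 5), 12), -7), Pow(27584, -1))), -1)) = Mul(-9192, Pow(Add(23178, Mul(Mul(Mul(15, 12), -7), Rational(1, 27584))), -1)) = Mul(-9192, Pow(Add(23178, Mul(Mul(180, -7), Rational(1, 27584))), -1)) = Mul(-9192, Pow(Add(23178, Mul(-1260, Rational(1, 27584))), -1)) = Mul(-9192, Pow(Add(23178, Rational(-315, 6896)), -1)) = Mul(-9192, Pow(Rational(159835173, 6896), -1)) = Mul(-9192, Rational(6896, 159835173)) = Rational(-21129344, 53278391)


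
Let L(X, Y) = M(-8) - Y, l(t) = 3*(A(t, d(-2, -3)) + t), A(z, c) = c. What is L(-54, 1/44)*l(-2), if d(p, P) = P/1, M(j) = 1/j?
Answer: 195/88 ≈ 2.2159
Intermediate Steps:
d(p, P) = P (d(p, P) = P*1 = P)
l(t) = -9 + 3*t (l(t) = 3*(-3 + t) = -9 + 3*t)
L(X, Y) = -⅛ - Y (L(X, Y) = 1/(-8) - Y = -⅛ - Y)
L(-54, 1/44)*l(-2) = (-⅛ - 1/44)*(-9 + 3*(-2)) = (-⅛ - 1*1/44)*(-9 - 6) = (-⅛ - 1/44)*(-15) = -13/88*(-15) = 195/88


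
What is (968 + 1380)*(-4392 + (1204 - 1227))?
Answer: -10366420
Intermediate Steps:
(968 + 1380)*(-4392 + (1204 - 1227)) = 2348*(-4392 - 23) = 2348*(-4415) = -10366420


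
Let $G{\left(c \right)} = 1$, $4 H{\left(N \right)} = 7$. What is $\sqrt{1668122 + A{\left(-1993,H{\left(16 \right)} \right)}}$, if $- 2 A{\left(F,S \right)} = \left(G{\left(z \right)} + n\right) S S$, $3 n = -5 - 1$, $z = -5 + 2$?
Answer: $\frac{\sqrt{106759906}}{8} \approx 1291.6$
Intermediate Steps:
$z = -3$
$H{\left(N \right)} = \frac{7}{4}$ ($H{\left(N \right)} = \frac{1}{4} \cdot 7 = \frac{7}{4}$)
$n = -2$ ($n = \frac{-5 - 1}{3} = \frac{1}{3} \left(-6\right) = -2$)
$A{\left(F,S \right)} = \frac{S^{2}}{2}$ ($A{\left(F,S \right)} = - \frac{\left(1 - 2\right) S S}{2} = - \frac{\left(-1\right) S^{2}}{2} = \frac{S^{2}}{2}$)
$\sqrt{1668122 + A{\left(-1993,H{\left(16 \right)} \right)}} = \sqrt{1668122 + \frac{\left(\frac{7}{4}\right)^{2}}{2}} = \sqrt{1668122 + \frac{1}{2} \cdot \frac{49}{16}} = \sqrt{1668122 + \frac{49}{32}} = \sqrt{\frac{53379953}{32}} = \frac{\sqrt{106759906}}{8}$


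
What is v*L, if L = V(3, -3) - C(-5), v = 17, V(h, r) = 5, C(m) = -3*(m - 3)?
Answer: -323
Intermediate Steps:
C(m) = 9 - 3*m (C(m) = -3*(-3 + m) = 9 - 3*m)
L = -19 (L = 5 - (9 - 3*(-5)) = 5 - (9 + 15) = 5 - 1*24 = 5 - 24 = -19)
v*L = 17*(-19) = -323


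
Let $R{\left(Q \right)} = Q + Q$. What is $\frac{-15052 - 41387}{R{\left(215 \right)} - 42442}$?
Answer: $\frac{6271}{4668} \approx 1.3434$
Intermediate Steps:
$R{\left(Q \right)} = 2 Q$
$\frac{-15052 - 41387}{R{\left(215 \right)} - 42442} = \frac{-15052 - 41387}{2 \cdot 215 - 42442} = - \frac{56439}{430 - 42442} = - \frac{56439}{-42012} = \left(-56439\right) \left(- \frac{1}{42012}\right) = \frac{6271}{4668}$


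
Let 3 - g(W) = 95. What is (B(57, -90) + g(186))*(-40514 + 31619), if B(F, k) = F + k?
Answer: 1111875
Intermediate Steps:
g(W) = -92 (g(W) = 3 - 1*95 = 3 - 95 = -92)
(B(57, -90) + g(186))*(-40514 + 31619) = ((57 - 90) - 92)*(-40514 + 31619) = (-33 - 92)*(-8895) = -125*(-8895) = 1111875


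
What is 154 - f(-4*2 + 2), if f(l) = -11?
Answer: 165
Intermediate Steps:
154 - f(-4*2 + 2) = 154 - 1*(-11) = 154 + 11 = 165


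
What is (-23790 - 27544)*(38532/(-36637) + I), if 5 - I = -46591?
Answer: -87632226226080/36637 ≈ -2.3919e+9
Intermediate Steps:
I = 46596 (I = 5 - 1*(-46591) = 5 + 46591 = 46596)
(-23790 - 27544)*(38532/(-36637) + I) = (-23790 - 27544)*(38532/(-36637) + 46596) = -51334*(38532*(-1/36637) + 46596) = -51334*(-38532/36637 + 46596) = -51334*1707099120/36637 = -87632226226080/36637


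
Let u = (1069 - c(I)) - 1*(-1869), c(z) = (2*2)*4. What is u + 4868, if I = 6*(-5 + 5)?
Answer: 7790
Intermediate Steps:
I = 0 (I = 6*0 = 0)
c(z) = 16 (c(z) = 4*4 = 16)
u = 2922 (u = (1069 - 1*16) - 1*(-1869) = (1069 - 16) + 1869 = 1053 + 1869 = 2922)
u + 4868 = 2922 + 4868 = 7790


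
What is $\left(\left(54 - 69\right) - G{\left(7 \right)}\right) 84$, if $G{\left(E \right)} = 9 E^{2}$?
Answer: $-38304$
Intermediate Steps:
$\left(\left(54 - 69\right) - G{\left(7 \right)}\right) 84 = \left(\left(54 - 69\right) - 9 \cdot 7^{2}\right) 84 = \left(\left(54 - 69\right) - 9 \cdot 49\right) 84 = \left(-15 - 441\right) 84 = \left(-456\right) 84 = -38304$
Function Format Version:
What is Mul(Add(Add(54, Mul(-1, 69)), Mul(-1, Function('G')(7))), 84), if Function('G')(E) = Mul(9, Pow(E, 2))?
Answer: -38304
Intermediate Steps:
Mul(Add(Add(54, Mul(-1, 69)), Mul(-1, Function('G')(7))), 84) = Mul(Add(Add(54, Mul(-1, 69)), Mul(-1, Mul(9, Pow(7, 2)))), 84) = Mul(Add(Add(54, -69), Mul(-1, Mul(9, 49))), 84) = Mul(Add(-15, Mul(-1, 441)), 84) = Mul(Add(-15, -441), 84) = Mul(-456, 84) = -38304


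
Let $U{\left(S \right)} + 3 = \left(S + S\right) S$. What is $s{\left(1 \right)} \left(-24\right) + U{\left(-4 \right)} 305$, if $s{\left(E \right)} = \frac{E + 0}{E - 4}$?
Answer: $8853$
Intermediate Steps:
$s{\left(E \right)} = \frac{E}{-4 + E}$
$U{\left(S \right)} = -3 + 2 S^{2}$ ($U{\left(S \right)} = -3 + \left(S + S\right) S = -3 + 2 S S = -3 + 2 S^{2}$)
$s{\left(1 \right)} \left(-24\right) + U{\left(-4 \right)} 305 = 1 \frac{1}{-4 + 1} \left(-24\right) + \left(-3 + 2 \left(-4\right)^{2}\right) 305 = 1 \frac{1}{-3} \left(-24\right) + \left(-3 + 2 \cdot 16\right) 305 = 1 \left(- \frac{1}{3}\right) \left(-24\right) + \left(-3 + 32\right) 305 = \left(- \frac{1}{3}\right) \left(-24\right) + 29 \cdot 305 = 8 + 8845 = 8853$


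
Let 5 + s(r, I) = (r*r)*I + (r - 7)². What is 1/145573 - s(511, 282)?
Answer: -10756408331208/145573 ≈ -7.3890e+7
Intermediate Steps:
s(r, I) = -5 + (-7 + r)² + I*r² (s(r, I) = -5 + ((r*r)*I + (r - 7)²) = -5 + (r²*I + (-7 + r)²) = -5 + (I*r² + (-7 + r)²) = -5 + ((-7 + r)² + I*r²) = -5 + (-7 + r)² + I*r²)
1/145573 - s(511, 282) = 1/145573 - (-5 + (-7 + 511)² + 282*511²) = 1/145573 - (-5 + 504² + 282*261121) = 1/145573 - (-5 + 254016 + 73636122) = 1/145573 - 1*73890133 = 1/145573 - 73890133 = -10756408331208/145573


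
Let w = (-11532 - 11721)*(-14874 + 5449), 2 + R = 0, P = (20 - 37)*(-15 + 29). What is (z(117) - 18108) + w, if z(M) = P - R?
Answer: 219141181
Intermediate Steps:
P = -238 (P = -17*14 = -238)
R = -2 (R = -2 + 0 = -2)
w = 219159525 (w = -23253*(-9425) = 219159525)
z(M) = -236 (z(M) = -238 - 1*(-2) = -238 + 2 = -236)
(z(117) - 18108) + w = (-236 - 18108) + 219159525 = -18344 + 219159525 = 219141181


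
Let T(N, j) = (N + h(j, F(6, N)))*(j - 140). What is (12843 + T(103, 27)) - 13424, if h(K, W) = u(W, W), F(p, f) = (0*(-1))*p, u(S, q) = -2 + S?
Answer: -11994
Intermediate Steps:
F(p, f) = 0 (F(p, f) = 0*p = 0)
h(K, W) = -2 + W
T(N, j) = (-140 + j)*(-2 + N) (T(N, j) = (N + (-2 + 0))*(j - 140) = (N - 2)*(-140 + j) = (-2 + N)*(-140 + j) = (-140 + j)*(-2 + N))
(12843 + T(103, 27)) - 13424 = (12843 + (280 - 140*103 - 2*27 + 103*27)) - 13424 = (12843 + (280 - 14420 - 54 + 2781)) - 13424 = (12843 - 11413) - 13424 = 1430 - 13424 = -11994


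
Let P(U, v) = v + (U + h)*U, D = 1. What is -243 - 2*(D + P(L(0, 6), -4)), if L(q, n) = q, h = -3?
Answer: -237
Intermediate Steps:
P(U, v) = v + U*(-3 + U) (P(U, v) = v + (U - 3)*U = v + (-3 + U)*U = v + U*(-3 + U))
-243 - 2*(D + P(L(0, 6), -4)) = -243 - 2*(1 + (-4 + 0² - 3*0)) = -243 - 2*(1 + (-4 + 0 + 0)) = -243 - 2*(1 - 4) = -243 - 2*(-3) = -243 - 1*(-6) = -243 + 6 = -237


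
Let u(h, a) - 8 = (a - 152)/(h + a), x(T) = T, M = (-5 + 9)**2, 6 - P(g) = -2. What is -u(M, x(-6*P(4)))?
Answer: -57/4 ≈ -14.250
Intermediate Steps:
P(g) = 8 (P(g) = 6 - 1*(-2) = 6 + 2 = 8)
M = 16 (M = 4**2 = 16)
u(h, a) = 8 + (-152 + a)/(a + h) (u(h, a) = 8 + (a - 152)/(h + a) = 8 + (-152 + a)/(a + h))
-u(M, x(-6*P(4))) = -(-152 + 8*16 + 9*(-6*8))/(-6*8 + 16) = -(-152 + 128 + 9*(-48))/(-48 + 16) = -(-152 + 128 - 432)/(-32) = -(-1)*(-456)/32 = -1*57/4 = -57/4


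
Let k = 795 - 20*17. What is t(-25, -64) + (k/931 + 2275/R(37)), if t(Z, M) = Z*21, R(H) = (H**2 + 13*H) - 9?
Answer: -18303655/34979 ≈ -523.28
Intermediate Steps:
R(H) = -9 + H**2 + 13*H
k = 455 (k = 795 - 1*340 = 795 - 340 = 455)
t(Z, M) = 21*Z
t(-25, -64) + (k/931 + 2275/R(37)) = 21*(-25) + (455/931 + 2275/(-9 + 37**2 + 13*37)) = -525 + (455*(1/931) + 2275/(-9 + 1369 + 481)) = -525 + (65/133 + 2275/1841) = -525 + (65/133 + 2275*(1/1841)) = -525 + (65/133 + 325/263) = -525 + 60320/34979 = -18303655/34979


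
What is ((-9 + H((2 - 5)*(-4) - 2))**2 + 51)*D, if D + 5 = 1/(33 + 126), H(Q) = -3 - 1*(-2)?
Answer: -119894/159 ≈ -754.05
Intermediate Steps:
H(Q) = -1 (H(Q) = -3 + 2 = -1)
D = -794/159 (D = -5 + 1/(33 + 126) = -5 + 1/159 = -794/159 ≈ -4.9937)
((-9 + H((2 - 5)*(-4) - 2))**2 + 51)*D = ((-9 - 1)**2 + 51)*(-794/159) = ((-10)**2 + 51)*(-794/159) = (100 + 51)*(-794/159) = 151*(-794/159) = -119894/159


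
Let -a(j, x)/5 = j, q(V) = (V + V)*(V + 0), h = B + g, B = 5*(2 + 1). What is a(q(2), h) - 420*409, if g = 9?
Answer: -171820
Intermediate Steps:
B = 15 (B = 5*3 = 15)
h = 24 (h = 15 + 9 = 24)
q(V) = 2*V**2 (q(V) = (2*V)*V = 2*V**2)
a(j, x) = -5*j
a(q(2), h) - 420*409 = -10*2**2 - 420*409 = -10*4 - 171780 = -5*8 - 171780 = -40 - 171780 = -171820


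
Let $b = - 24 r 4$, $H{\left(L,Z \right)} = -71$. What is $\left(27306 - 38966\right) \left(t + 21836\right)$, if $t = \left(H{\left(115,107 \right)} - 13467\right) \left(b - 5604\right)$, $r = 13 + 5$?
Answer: $-1157633390320$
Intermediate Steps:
$r = 18$
$b = -1728$ ($b = \left(-24\right) 18 \cdot 4 = \left(-432\right) 4 = -1728$)
$t = 99260616$ ($t = \left(-71 - 13467\right) \left(-1728 - 5604\right) = \left(-13538\right) \left(-7332\right) = 99260616$)
$\left(27306 - 38966\right) \left(t + 21836\right) = \left(27306 - 38966\right) \left(99260616 + 21836\right) = \left(-11660\right) 99282452 = -1157633390320$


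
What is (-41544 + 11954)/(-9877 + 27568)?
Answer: -29590/17691 ≈ -1.6726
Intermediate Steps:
(-41544 + 11954)/(-9877 + 27568) = -29590/17691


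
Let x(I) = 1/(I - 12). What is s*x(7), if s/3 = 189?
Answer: -567/5 ≈ -113.40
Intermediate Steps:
s = 567 (s = 3*189 = 567)
x(I) = 1/(-12 + I)
s*x(7) = 567/(-12 + 7) = 567/(-5) = 567*(-⅕) = -567/5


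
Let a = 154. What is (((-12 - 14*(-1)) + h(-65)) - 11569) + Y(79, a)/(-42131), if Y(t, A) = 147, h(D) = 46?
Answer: -485391398/42131 ≈ -11521.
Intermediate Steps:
(((-12 - 14*(-1)) + h(-65)) - 11569) + Y(79, a)/(-42131) = (((-12 - 14*(-1)) + 46) - 11569) + 147/(-42131) = (((-12 + 14) + 46) - 11569) + 147*(-1/42131) = ((2 + 46) - 11569) - 147/42131 = (48 - 11569) - 147/42131 = -11521 - 147/42131 = -485391398/42131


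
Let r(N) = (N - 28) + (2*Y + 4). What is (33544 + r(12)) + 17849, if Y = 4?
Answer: 51389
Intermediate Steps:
r(N) = -16 + N (r(N) = (N - 28) + (2*4 + 4) = (-28 + N) + (8 + 4) = (-28 + N) + 12 = -16 + N)
(33544 + r(12)) + 17849 = (33544 + (-16 + 12)) + 17849 = (33544 - 4) + 17849 = 33540 + 17849 = 51389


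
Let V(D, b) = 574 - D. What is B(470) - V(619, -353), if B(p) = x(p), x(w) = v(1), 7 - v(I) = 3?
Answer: 49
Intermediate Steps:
v(I) = 4 (v(I) = 7 - 1*3 = 7 - 3 = 4)
x(w) = 4
B(p) = 4
B(470) - V(619, -353) = 4 - (574 - 1*619) = 4 - (574 - 619) = 4 - 1*(-45) = 4 + 45 = 49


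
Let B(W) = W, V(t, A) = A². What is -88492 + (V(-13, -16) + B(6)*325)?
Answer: -86286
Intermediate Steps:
-88492 + (V(-13, -16) + B(6)*325) = -88492 + ((-16)² + 6*325) = -88492 + (256 + 1950) = -88492 + 2206 = -86286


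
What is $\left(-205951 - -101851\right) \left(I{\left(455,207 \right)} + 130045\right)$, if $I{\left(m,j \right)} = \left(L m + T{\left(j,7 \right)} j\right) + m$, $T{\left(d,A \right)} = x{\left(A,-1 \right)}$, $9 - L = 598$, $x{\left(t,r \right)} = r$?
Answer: $14334778200$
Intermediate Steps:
$L = -589$ ($L = 9 - 598 = -589$)
$T{\left(d,A \right)} = -1$
$I{\left(m,j \right)} = - j - 588 m$ ($I{\left(m,j \right)} = \left(- 589 m - j\right) + m = \left(- j - 589 m\right) + m = - j - 588 m$)
$\left(-205951 - -101851\right) \left(I{\left(455,207 \right)} + 130045\right) = \left(-205951 - -101851\right) \left(\left(\left(-1\right) 207 - 267540\right) + 130045\right) = \left(-205951 + 101851\right) \left(\left(-207 - 267540\right) + 130045\right) = - 104100 \left(-267747 + 130045\right) = \left(-104100\right) \left(-137702\right) = 14334778200$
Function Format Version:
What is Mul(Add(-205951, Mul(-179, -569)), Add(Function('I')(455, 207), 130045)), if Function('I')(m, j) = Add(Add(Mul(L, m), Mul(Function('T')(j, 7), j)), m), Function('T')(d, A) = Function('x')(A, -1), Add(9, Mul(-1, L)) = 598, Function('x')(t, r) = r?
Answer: 14334778200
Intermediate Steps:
L = -589 (L = Add(9, Mul(-1, 598)) = Add(9, -598) = -589)
Function('T')(d, A) = -1
Function('I')(m, j) = Add(Mul(-1, j), Mul(-588, m)) (Function('I')(m, j) = Add(Add(Mul(-589, m), Mul(-1, j)), m) = Add(Add(Mul(-1, j), Mul(-589, m)), m) = Add(Mul(-1, j), Mul(-588, m)))
Mul(Add(-205951, Mul(-179, -569)), Add(Function('I')(455, 207), 130045)) = Mul(Add(-205951, Mul(-179, -569)), Add(Add(Mul(-1, 207), Mul(-588, 455)), 130045)) = Mul(Add(-205951, 101851), Add(Add(-207, -267540), 130045)) = Mul(-104100, Add(-267747, 130045)) = Mul(-104100, -137702) = 14334778200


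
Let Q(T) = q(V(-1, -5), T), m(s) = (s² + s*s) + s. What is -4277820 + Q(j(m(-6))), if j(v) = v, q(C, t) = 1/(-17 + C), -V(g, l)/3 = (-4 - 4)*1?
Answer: -29944739/7 ≈ -4.2778e+6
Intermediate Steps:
V(g, l) = 24 (V(g, l) = -3*(-4 - 4) = -(-24) = -3*(-8) = 24)
m(s) = s + 2*s² (m(s) = (s² + s²) + s = 2*s² + s = s + 2*s²)
Q(T) = ⅐ (Q(T) = 1/(-17 + 24) = 1/7 = ⅐)
-4277820 + Q(j(m(-6))) = -4277820 + ⅐ = -29944739/7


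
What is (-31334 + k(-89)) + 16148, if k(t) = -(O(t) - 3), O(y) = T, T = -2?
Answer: -15181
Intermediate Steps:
O(y) = -2
k(t) = 5 (k(t) = -(-2 - 3) = -1*(-5) = 5)
(-31334 + k(-89)) + 16148 = (-31334 + 5) + 16148 = -31329 + 16148 = -15181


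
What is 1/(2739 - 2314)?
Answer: 1/425 ≈ 0.0023529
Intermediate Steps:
1/(2739 - 2314) = 1/425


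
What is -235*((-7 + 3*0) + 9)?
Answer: -470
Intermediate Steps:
-235*((-7 + 3*0) + 9) = -235*((-7 + 0) + 9) = -235*(-7 + 9) = -235*2 = -470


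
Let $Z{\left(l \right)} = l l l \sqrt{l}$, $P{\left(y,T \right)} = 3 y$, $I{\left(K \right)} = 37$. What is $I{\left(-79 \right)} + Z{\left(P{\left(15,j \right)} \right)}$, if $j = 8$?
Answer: $37 + 273375 \sqrt{5} \approx 6.1132 \cdot 10^{5}$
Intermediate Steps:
$Z{\left(l \right)} = l^{\frac{7}{2}}$ ($Z{\left(l \right)} = l^{2} l \sqrt{l} = l^{3} \sqrt{l} = l^{\frac{7}{2}}$)
$I{\left(-79 \right)} + Z{\left(P{\left(15,j \right)} \right)} = 37 + \left(3 \cdot 15\right)^{\frac{7}{2}} = 37 + 45^{\frac{7}{2}} = 37 + 273375 \sqrt{5}$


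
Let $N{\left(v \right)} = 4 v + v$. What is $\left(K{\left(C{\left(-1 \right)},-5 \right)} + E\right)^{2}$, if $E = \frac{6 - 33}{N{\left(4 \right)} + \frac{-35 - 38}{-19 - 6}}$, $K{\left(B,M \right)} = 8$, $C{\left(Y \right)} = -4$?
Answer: $\frac{1697809}{36481} \approx 46.54$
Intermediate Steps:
$N{\left(v \right)} = 5 v$
$E = - \frac{225}{191}$ ($E = \frac{6 - 33}{5 \cdot 4 + \frac{-35 - 38}{-19 - 6}} = - \frac{27}{20 - \frac{73}{-25}} = - \frac{27}{20 - - \frac{73}{25}} = - \frac{27}{20 + \frac{73}{25}} = - \frac{27}{\frac{573}{25}} = \left(-27\right) \frac{25}{573} = - \frac{225}{191} \approx -1.178$)
$\left(K{\left(C{\left(-1 \right)},-5 \right)} + E\right)^{2} = \left(8 - \frac{225}{191}\right)^{2} = \left(\frac{1303}{191}\right)^{2} = \frac{1697809}{36481}$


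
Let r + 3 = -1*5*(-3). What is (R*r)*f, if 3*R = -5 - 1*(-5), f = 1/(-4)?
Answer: 0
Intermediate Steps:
f = -¼ ≈ -0.25000
R = 0 (R = (-5 - 1*(-5))/3 = (-5 + 5)/3 = (⅓)*0 = 0)
r = 12 (r = -3 - 1*5*(-3) = -3 - 5*(-3) = -3 + 15 = 12)
(R*r)*f = (0*12)*(-¼) = 0*(-¼) = 0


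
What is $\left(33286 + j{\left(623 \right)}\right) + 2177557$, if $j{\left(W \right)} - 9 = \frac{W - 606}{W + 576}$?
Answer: $\frac{2650811565}{1199} \approx 2.2109 \cdot 10^{6}$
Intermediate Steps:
$j{\left(W \right)} = 9 + \frac{-606 + W}{576 + W}$ ($j{\left(W \right)} = 9 + \frac{W - 606}{W + 576} = 9 + \frac{-606 + W}{576 + W}$)
$\left(33286 + j{\left(623 \right)}\right) + 2177557 = \left(33286 + \frac{2 \left(2289 + 5 \cdot 623\right)}{576 + 623}\right) + 2177557 = \left(33286 + \frac{2 \left(2289 + 3115\right)}{1199}\right) + 2177557 = \left(33286 + 2 \cdot \frac{1}{1199} \cdot 5404\right) + 2177557 = \left(33286 + \frac{10808}{1199}\right) + 2177557 = \frac{39920722}{1199} + 2177557 = \frac{2650811565}{1199}$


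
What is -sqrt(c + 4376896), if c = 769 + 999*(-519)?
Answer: -4*sqrt(241199) ≈ -1964.5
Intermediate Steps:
c = -517712 (c = 769 - 518481 = -517712)
-sqrt(c + 4376896) = -sqrt(-517712 + 4376896) = -sqrt(3859184) = -4*sqrt(241199)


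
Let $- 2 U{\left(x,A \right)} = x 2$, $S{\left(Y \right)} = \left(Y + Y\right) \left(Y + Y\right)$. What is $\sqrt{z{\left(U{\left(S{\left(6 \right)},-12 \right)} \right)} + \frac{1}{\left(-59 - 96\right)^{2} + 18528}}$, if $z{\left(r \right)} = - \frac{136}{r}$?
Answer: $\frac{\sqrt{61567297414}}{255318} \approx 0.97184$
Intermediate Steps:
$S{\left(Y \right)} = 4 Y^{2}$ ($S{\left(Y \right)} = 2 Y 2 Y = 4 Y^{2}$)
$U{\left(x,A \right)} = - x$ ($U{\left(x,A \right)} = - \frac{x 2}{2} = - \frac{2 x}{2} = - x$)
$\sqrt{z{\left(U{\left(S{\left(6 \right)},-12 \right)} \right)} + \frac{1}{\left(-59 - 96\right)^{2} + 18528}} = \sqrt{- \frac{136}{\left(-1\right) 4 \cdot 6^{2}} + \frac{1}{\left(-59 - 96\right)^{2} + 18528}} = \sqrt{- \frac{136}{\left(-1\right) 4 \cdot 36} + \frac{1}{\left(-155\right)^{2} + 18528}} = \sqrt{- \frac{136}{\left(-1\right) 144} + \frac{1}{24025 + 18528}} = \sqrt{- \frac{136}{-144} + \frac{1}{42553}} = \sqrt{\left(-136\right) \left(- \frac{1}{144}\right) + \frac{1}{42553}} = \sqrt{\frac{17}{18} + \frac{1}{42553}} = \sqrt{\frac{723419}{765954}} = \frac{\sqrt{61567297414}}{255318}$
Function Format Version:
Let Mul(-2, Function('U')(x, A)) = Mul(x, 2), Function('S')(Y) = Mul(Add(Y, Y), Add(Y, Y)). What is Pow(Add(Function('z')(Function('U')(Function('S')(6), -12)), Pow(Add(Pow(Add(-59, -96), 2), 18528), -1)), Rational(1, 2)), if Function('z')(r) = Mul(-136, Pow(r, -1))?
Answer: Mul(Rational(1, 255318), Pow(61567297414, Rational(1, 2))) ≈ 0.97184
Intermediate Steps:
Function('S')(Y) = Mul(4, Pow(Y, 2)) (Function('S')(Y) = Mul(Mul(2, Y), Mul(2, Y)) = Mul(4, Pow(Y, 2)))
Function('U')(x, A) = Mul(-1, x) (Function('U')(x, A) = Mul(Rational(-1, 2), Mul(x, 2)) = Mul(Rational(-1, 2), Mul(2, x)) = Mul(-1, x))
Pow(Add(Function('z')(Function('U')(Function('S')(6), -12)), Pow(Add(Pow(Add(-59, -96), 2), 18528), -1)), Rational(1, 2)) = Pow(Add(Mul(-136, Pow(Mul(-1, Mul(4, Pow(6, 2))), -1)), Pow(Add(Pow(Add(-59, -96), 2), 18528), -1)), Rational(1, 2)) = Pow(Add(Mul(-136, Pow(Mul(-1, Mul(4, 36)), -1)), Pow(Add(Pow(-155, 2), 18528), -1)), Rational(1, 2)) = Pow(Add(Mul(-136, Pow(Mul(-1, 144), -1)), Pow(Add(24025, 18528), -1)), Rational(1, 2)) = Pow(Add(Mul(-136, Pow(-144, -1)), Pow(42553, -1)), Rational(1, 2)) = Pow(Add(Mul(-136, Rational(-1, 144)), Rational(1, 42553)), Rational(1, 2)) = Pow(Add(Rational(17, 18), Rational(1, 42553)), Rational(1, 2)) = Pow(Rational(723419, 765954), Rational(1, 2)) = Mul(Rational(1, 255318), Pow(61567297414, Rational(1, 2)))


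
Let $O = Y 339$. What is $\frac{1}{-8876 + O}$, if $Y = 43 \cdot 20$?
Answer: $\frac{1}{282664} \approx 3.5378 \cdot 10^{-6}$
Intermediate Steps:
$Y = 860$
$O = 291540$ ($O = 860 \cdot 339 = 291540$)
$\frac{1}{-8876 + O} = \frac{1}{-8876 + 291540} = \frac{1}{282664}$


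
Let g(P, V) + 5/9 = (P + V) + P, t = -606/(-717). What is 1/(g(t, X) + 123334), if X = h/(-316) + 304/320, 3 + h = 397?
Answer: 3398580/419163313681 ≈ 8.1080e-6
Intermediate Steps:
h = 394 (h = -3 + 397 = 394)
X = -469/1580 (X = 394/(-316) + 304/320 = 394*(-1/316) + 304*(1/320) = -197/158 + 19/20 = -469/1580 ≈ -0.29684)
t = 202/239 (t = -606*(-1/717) = 202/239 ≈ 0.84519)
g(P, V) = -5/9 + V + 2*P (g(P, V) = -5/9 + ((P + V) + P) = -5/9 + (V + 2*P) = -5/9 + V + 2*P)
1/(g(t, X) + 123334) = 1/((-5/9 - 469/1580 + 2*(202/239)) + 123334) = 1/((-5/9 - 469/1580 + 404/239) + 123334) = 1/(2847961/3398580 + 123334) = 1/(419163313681/3398580) = 3398580/419163313681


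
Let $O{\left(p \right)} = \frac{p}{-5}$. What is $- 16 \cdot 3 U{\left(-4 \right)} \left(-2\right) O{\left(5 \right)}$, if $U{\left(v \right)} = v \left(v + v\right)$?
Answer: $-3072$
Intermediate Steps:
$U{\left(v \right)} = 2 v^{2}$ ($U{\left(v \right)} = v 2 v = 2 v^{2}$)
$O{\left(p \right)} = - \frac{p}{5}$ ($O{\left(p \right)} = p \left(- \frac{1}{5}\right) = - \frac{p}{5}$)
$- 16 \cdot 3 U{\left(-4 \right)} \left(-2\right) O{\left(5 \right)} = - 16 \cdot 3 \cdot 2 \left(-4\right)^{2} \left(-2\right) \left(\left(- \frac{1}{5}\right) 5\right) = - 16 \cdot 3 \cdot 2 \cdot 16 \left(-2\right) \left(-1\right) = - 16 \cdot 3 \cdot 32 \left(-2\right) \left(-1\right) = - 16 \cdot 96 \left(-2\right) \left(-1\right) = \left(-16\right) \left(-192\right) \left(-1\right) = 3072 \left(-1\right) = -3072$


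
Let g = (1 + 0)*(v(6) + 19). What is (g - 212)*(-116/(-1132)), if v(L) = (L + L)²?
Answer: -1421/283 ≈ -5.0212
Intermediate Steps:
v(L) = 4*L² (v(L) = (2*L)² = 4*L²)
g = 163 (g = (1 + 0)*(4*6² + 19) = 1*(4*36 + 19) = 1*(144 + 19) = 1*163 = 163)
(g - 212)*(-116/(-1132)) = (163 - 212)*(-116/(-1132)) = -(-5684)*(-1)/1132 = -49*29/283 = -1421/283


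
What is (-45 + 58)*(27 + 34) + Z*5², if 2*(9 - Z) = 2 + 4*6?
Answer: 693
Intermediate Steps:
Z = -4 (Z = 9 - (2 + 4*6)/2 = 9 - (2 + 24)/2 = 9 - ½*26 = 9 - 13 = -4)
(-45 + 58)*(27 + 34) + Z*5² = (-45 + 58)*(27 + 34) - 4*5² = 13*61 - 4*25 = 793 - 100 = 693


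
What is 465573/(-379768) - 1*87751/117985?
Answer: -88255652173/44806927480 ≈ -1.9697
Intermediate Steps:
465573/(-379768) - 1*87751/117985 = 465573*(-1/379768) - 87751*1/117985 = -465573/379768 - 87751/117985 = -88255652173/44806927480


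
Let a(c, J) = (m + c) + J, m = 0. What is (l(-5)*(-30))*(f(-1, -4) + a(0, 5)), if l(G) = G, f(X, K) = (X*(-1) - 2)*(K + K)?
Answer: 1950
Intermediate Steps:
f(X, K) = 2*K*(-2 - X) (f(X, K) = (-X - 2)*(2*K) = (-2 - X)*(2*K) = 2*K*(-2 - X))
a(c, J) = J + c (a(c, J) = (0 + c) + J = c + J = J + c)
(l(-5)*(-30))*(f(-1, -4) + a(0, 5)) = (-5*(-30))*(-2*(-4)*(2 - 1) + (5 + 0)) = 150*(-2*(-4)*1 + 5) = 150*(8 + 5) = 150*13 = 1950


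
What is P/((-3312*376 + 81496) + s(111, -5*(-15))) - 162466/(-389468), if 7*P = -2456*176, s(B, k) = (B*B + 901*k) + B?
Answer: 700462335383/1477381232642 ≈ 0.47412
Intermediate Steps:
s(B, k) = B + B**2 + 901*k (s(B, k) = (B**2 + 901*k) + B = B + B**2 + 901*k)
P = -432256/7 (P = (-2456*176)/7 = (1/7)*(-432256) = -432256/7 ≈ -61751.)
P/((-3312*376 + 81496) + s(111, -5*(-15))) - 162466/(-389468) = -432256/(7*((-3312*376 + 81496) + (111 + 111**2 + 901*(-5*(-15))))) - 162466/(-389468) = -432256/(7*((-1245312 + 81496) + (111 + 12321 + 901*75))) - 162466*(-1/389468) = -432256/(7*(-1163816 + (111 + 12321 + 67575))) + 81233/194734 = -432256/(7*(-1163816 + 80007)) + 81233/194734 = -432256/7/(-1083809) + 81233/194734 = -432256/7*(-1/1083809) + 81233/194734 = 432256/7586663 + 81233/194734 = 700462335383/1477381232642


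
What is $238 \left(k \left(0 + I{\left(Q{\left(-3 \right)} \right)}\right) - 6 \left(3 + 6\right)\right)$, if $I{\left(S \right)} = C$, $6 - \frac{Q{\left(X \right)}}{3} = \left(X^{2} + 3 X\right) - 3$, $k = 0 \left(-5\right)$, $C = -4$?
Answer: $-12852$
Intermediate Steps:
$k = 0$
$Q{\left(X \right)} = 27 - 9 X - 3 X^{2}$ ($Q{\left(X \right)} = 18 - 3 \left(\left(X^{2} + 3 X\right) - 3\right) = 18 - 3 \left(-3 + X^{2} + 3 X\right) = 18 - \left(-9 + 3 X^{2} + 9 X\right) = 27 - 9 X - 3 X^{2}$)
$I{\left(S \right)} = -4$
$238 \left(k \left(0 + I{\left(Q{\left(-3 \right)} \right)}\right) - 6 \left(3 + 6\right)\right) = 238 \left(0 \left(0 - 4\right) - 6 \left(3 + 6\right)\right) = 238 \left(0 \left(-4\right) - 54\right) = 238 \left(0 - 54\right) = 238 \left(-54\right) = -12852$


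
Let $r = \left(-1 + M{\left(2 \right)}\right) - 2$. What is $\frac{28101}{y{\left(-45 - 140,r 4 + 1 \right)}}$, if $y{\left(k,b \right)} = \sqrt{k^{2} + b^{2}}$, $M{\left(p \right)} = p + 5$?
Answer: $\frac{28101 \sqrt{34514}}{34514} \approx 151.26$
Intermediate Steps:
$M{\left(p \right)} = 5 + p$
$r = 4$ ($r = \left(-1 + \left(5 + 2\right)\right) - 2 = \left(-1 + 7\right) - 2 = 6 - 2 = 4$)
$y{\left(k,b \right)} = \sqrt{b^{2} + k^{2}}$
$\frac{28101}{y{\left(-45 - 140,r 4 + 1 \right)}} = \frac{28101}{\sqrt{\left(4 \cdot 4 + 1\right)^{2} + \left(-45 - 140\right)^{2}}} = \frac{28101}{\sqrt{\left(16 + 1\right)^{2} + \left(-185\right)^{2}}} = \frac{28101}{\sqrt{17^{2} + 34225}} = \frac{28101}{\sqrt{289 + 34225}} = \frac{28101}{\sqrt{34514}} = 28101 \frac{\sqrt{34514}}{34514} = \frac{28101 \sqrt{34514}}{34514}$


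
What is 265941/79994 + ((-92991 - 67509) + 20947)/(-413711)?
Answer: 121186119733/33094397734 ≈ 3.6618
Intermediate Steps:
265941/79994 + ((-92991 - 67509) + 20947)/(-413711) = 265941*(1/79994) + (-160500 + 20947)*(-1/413711) = 265941/79994 - 139553*(-1/413711) = 265941/79994 + 139553/413711 = 121186119733/33094397734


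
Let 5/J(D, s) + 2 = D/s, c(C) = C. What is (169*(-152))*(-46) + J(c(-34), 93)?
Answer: 51992419/44 ≈ 1.1816e+6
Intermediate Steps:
J(D, s) = 5/(-2 + D/s)
(169*(-152))*(-46) + J(c(-34), 93) = (169*(-152))*(-46) + 5*93/(-34 - 2*93) = -25688*(-46) + 5*93/(-34 - 186) = 1181648 + 5*93/(-220) = 1181648 + 5*93*(-1/220) = 1181648 - 93/44 = 51992419/44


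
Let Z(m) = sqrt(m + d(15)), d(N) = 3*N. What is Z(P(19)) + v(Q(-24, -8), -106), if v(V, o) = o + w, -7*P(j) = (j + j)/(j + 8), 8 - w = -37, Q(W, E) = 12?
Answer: -61 + sqrt(177807)/63 ≈ -54.307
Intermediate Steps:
w = 45 (w = 8 - 1*(-37) = 8 + 37 = 45)
P(j) = -2*j/(7*(8 + j)) (P(j) = -(j + j)/(7*(j + 8)) = -2*j/(7*(8 + j)))
Z(m) = sqrt(45 + m) (Z(m) = sqrt(m + 3*15) = sqrt(m + 45) = sqrt(45 + m))
v(V, o) = 45 + o (v(V, o) = o + 45 = 45 + o)
Z(P(19)) + v(Q(-24, -8), -106) = sqrt(45 - 2*19/(56 + 7*19)) + (45 - 106) = sqrt(45 - 2*19/(56 + 133)) - 61 = sqrt(45 - 2*19/189) - 61 = sqrt(45 - 2*19*1/189) - 61 = sqrt(45 - 38/189) - 61 = sqrt(8467/189) - 61 = sqrt(177807)/63 - 61 = -61 + sqrt(177807)/63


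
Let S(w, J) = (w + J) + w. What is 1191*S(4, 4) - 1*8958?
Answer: 5334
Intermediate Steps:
S(w, J) = J + 2*w (S(w, J) = (J + w) + w = J + 2*w)
1191*S(4, 4) - 1*8958 = 1191*(4 + 2*4) - 1*8958 = 1191*(4 + 8) - 8958 = 1191*12 - 8958 = 14292 - 8958 = 5334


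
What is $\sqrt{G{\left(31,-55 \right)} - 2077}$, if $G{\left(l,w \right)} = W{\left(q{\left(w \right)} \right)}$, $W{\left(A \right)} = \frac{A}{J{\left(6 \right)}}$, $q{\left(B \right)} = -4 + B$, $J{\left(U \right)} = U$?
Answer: $\frac{i \sqrt{75126}}{6} \approx 45.682 i$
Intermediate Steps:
$W{\left(A \right)} = \frac{A}{6}$
$G{\left(l,w \right)} = - \frac{2}{3} + \frac{w}{6}$ ($G{\left(l,w \right)} = \frac{-4 + w}{6} = - \frac{2}{3} + \frac{w}{6}$)
$\sqrt{G{\left(31,-55 \right)} - 2077} = \sqrt{\left(- \frac{2}{3} + \frac{1}{6} \left(-55\right)\right) - 2077} = \sqrt{\left(- \frac{2}{3} - \frac{55}{6}\right) - 2077} = \sqrt{- \frac{59}{6} - 2077} = \sqrt{- \frac{12521}{6}} = \frac{i \sqrt{75126}}{6}$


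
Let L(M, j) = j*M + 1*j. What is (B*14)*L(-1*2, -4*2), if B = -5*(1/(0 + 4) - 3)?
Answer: 1540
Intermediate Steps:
L(M, j) = j + M*j (L(M, j) = M*j + j = j + M*j)
B = 55/4 (B = -5*(1/4 - 3) = -5*(¼ - 3) = -5*(-11/4) = 55/4 ≈ 13.750)
(B*14)*L(-1*2, -4*2) = ((55/4)*14)*((-4*2)*(1 - 1*2)) = 385*(-8*(1 - 2))/2 = 385*(-8*(-1))/2 = (385/2)*8 = 1540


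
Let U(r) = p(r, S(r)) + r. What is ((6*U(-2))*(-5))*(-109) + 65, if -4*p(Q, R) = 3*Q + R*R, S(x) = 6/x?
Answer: -17855/2 ≈ -8927.5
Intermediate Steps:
p(Q, R) = -3*Q/4 - R²/4 (p(Q, R) = -(3*Q + R*R)/4 = -(3*Q + R²)/4 = -(R² + 3*Q)/4 = -3*Q/4 - R²/4)
U(r) = -9/r² + r/4 (U(r) = (-3*r/4 - 36/r²/4) + r = (-3*r/4 - 9/r²) + r = (-9/r² - 3*r/4) + r = -9/r² + r/4)
((6*U(-2))*(-5))*(-109) + 65 = ((6*(-9/(-2)² + (¼)*(-2)))*(-5))*(-109) + 65 = ((6*(-9*¼ - ½))*(-5))*(-109) + 65 = ((6*(-9/4 - ½))*(-5))*(-109) + 65 = ((6*(-11/4))*(-5))*(-109) + 65 = -33/2*(-5)*(-109) + 65 = (165/2)*(-109) + 65 = -17985/2 + 65 = -17855/2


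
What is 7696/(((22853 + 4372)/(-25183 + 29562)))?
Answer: 33700784/27225 ≈ 1237.9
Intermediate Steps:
7696/(((22853 + 4372)/(-25183 + 29562))) = 7696/((27225/4379)) = 7696/((27225*(1/4379))) = 7696/(27225/4379) = 7696*(4379/27225) = 33700784/27225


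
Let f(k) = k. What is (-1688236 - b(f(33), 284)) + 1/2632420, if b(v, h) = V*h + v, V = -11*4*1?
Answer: -4411338360659/2632420 ≈ -1.6758e+6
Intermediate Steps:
V = -44 (V = -44*1 = -44)
b(v, h) = v - 44*h (b(v, h) = -44*h + v = v - 44*h)
(-1688236 - b(f(33), 284)) + 1/2632420 = (-1688236 - (33 - 44*284)) + 1/2632420 = (-1688236 - (33 - 12496)) + 1/2632420 = (-1688236 - 1*(-12463)) + 1/2632420 = (-1688236 + 12463) + 1/2632420 = -1675773 + 1/2632420 = -4411338360659/2632420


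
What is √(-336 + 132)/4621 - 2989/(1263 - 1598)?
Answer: 2989/335 + 2*I*√51/4621 ≈ 8.9224 + 0.0030909*I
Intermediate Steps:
√(-336 + 132)/4621 - 2989/(1263 - 1598) = √(-204)*(1/4621) - 2989/(-335) = (2*I*√51)*(1/4621) - 2989*(-1/335) = 2*I*√51/4621 + 2989/335 = 2989/335 + 2*I*√51/4621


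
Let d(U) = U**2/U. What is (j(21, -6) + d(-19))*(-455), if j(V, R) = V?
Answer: -910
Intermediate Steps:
d(U) = U
(j(21, -6) + d(-19))*(-455) = (21 - 19)*(-455) = 2*(-455) = -910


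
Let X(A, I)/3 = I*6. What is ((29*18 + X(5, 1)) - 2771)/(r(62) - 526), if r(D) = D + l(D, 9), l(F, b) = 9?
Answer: 2231/455 ≈ 4.9033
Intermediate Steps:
X(A, I) = 18*I (X(A, I) = 3*(I*6) = 3*(6*I) = 18*I)
r(D) = 9 + D (r(D) = D + 9 = 9 + D)
((29*18 + X(5, 1)) - 2771)/(r(62) - 526) = ((29*18 + 18*1) - 2771)/((9 + 62) - 526) = ((522 + 18) - 2771)/(71 - 526) = (540 - 2771)/(-455) = -2231*(-1/455) = 2231/455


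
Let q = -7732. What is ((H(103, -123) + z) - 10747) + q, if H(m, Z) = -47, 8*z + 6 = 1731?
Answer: -146483/8 ≈ -18310.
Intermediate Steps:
z = 1725/8 (z = -¾ + (⅛)*1731 = -¾ + 1731/8 = 1725/8 ≈ 215.63)
((H(103, -123) + z) - 10747) + q = ((-47 + 1725/8) - 10747) - 7732 = (1349/8 - 10747) - 7732 = -84627/8 - 7732 = -146483/8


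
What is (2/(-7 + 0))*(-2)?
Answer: 4/7 ≈ 0.57143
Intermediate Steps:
(2/(-7 + 0))*(-2) = (2/(-7))*(-2) = (2*(-1/7))*(-2) = -2/7*(-2) = 4/7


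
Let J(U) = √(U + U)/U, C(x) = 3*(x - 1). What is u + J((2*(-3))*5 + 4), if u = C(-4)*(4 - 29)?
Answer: 375 - I*√13/13 ≈ 375.0 - 0.27735*I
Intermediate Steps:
C(x) = -3 + 3*x (C(x) = 3*(-1 + x) = -3 + 3*x)
J(U) = √2/√U (J(U) = √(2*U)/U = (√2*√U)/U = √2/√U)
u = 375 (u = (-3 + 3*(-4))*(4 - 29) = (-3 - 12)*(-25) = -15*(-25) = 375)
u + J((2*(-3))*5 + 4) = 375 + √2/√((2*(-3))*5 + 4) = 375 + √2/√(-6*5 + 4) = 375 + √2/√(-30 + 4) = 375 + √2/√(-26) = 375 + √2*(-I*√26/26) = 375 - I*√13/13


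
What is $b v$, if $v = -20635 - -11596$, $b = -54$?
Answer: $488106$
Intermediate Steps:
$v = -9039$ ($v = -20635 + 11596 = -9039$)
$b v = \left(-54\right) \left(-9039\right) = 488106$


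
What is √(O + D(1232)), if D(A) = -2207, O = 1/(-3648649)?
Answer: 18*I*√90682084678294/3648649 ≈ 46.979*I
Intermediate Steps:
O = -1/3648649 ≈ -2.7407e-7
√(O + D(1232)) = √(-1/3648649 - 2207) = √(-8052568344/3648649) = 18*I*√90682084678294/3648649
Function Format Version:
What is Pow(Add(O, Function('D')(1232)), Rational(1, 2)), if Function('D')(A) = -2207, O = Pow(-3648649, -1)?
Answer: Mul(Rational(18, 3648649), I, Pow(90682084678294, Rational(1, 2))) ≈ Mul(46.979, I)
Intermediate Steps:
O = Rational(-1, 3648649) ≈ -2.7407e-7
Pow(Add(O, Function('D')(1232)), Rational(1, 2)) = Pow(Add(Rational(-1, 3648649), -2207), Rational(1, 2)) = Pow(Rational(-8052568344, 3648649), Rational(1, 2)) = Mul(Rational(18, 3648649), I, Pow(90682084678294, Rational(1, 2)))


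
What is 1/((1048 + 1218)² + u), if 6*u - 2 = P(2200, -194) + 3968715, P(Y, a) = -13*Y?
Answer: 6/34748653 ≈ 1.7267e-7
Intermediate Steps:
u = 3940117/6 (u = ⅓ + (-13*2200 + 3968715)/6 = ⅓ + (-28600 + 3968715)/6 = ⅓ + (⅙)*3940115 = ⅓ + 3940115/6 = 3940117/6 ≈ 6.5669e+5)
1/((1048 + 1218)² + u) = 1/((1048 + 1218)² + 3940117/6) = 1/(2266² + 3940117/6) = 1/(5134756 + 3940117/6) = 1/(34748653/6) = 6/34748653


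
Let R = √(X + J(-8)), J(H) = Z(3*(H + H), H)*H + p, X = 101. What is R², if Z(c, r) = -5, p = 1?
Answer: 142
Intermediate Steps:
J(H) = 1 - 5*H (J(H) = -5*H + 1 = 1 - 5*H)
R = √142 (R = √(101 + (1 - 5*(-8))) = √(101 + (1 + 40)) = √(101 + 41) = √142 ≈ 11.916)
R² = (√142)² = 142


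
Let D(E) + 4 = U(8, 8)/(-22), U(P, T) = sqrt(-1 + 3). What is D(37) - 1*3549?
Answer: -3553 - sqrt(2)/22 ≈ -3553.1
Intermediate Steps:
U(P, T) = sqrt(2)
D(E) = -4 - sqrt(2)/22 (D(E) = -4 + sqrt(2)/(-22) = -4 + sqrt(2)*(-1/22) = -4 - sqrt(2)/22)
D(37) - 1*3549 = (-4 - sqrt(2)/22) - 1*3549 = (-4 - sqrt(2)/22) - 3549 = -3553 - sqrt(2)/22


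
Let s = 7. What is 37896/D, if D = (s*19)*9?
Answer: 12632/399 ≈ 31.659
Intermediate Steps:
D = 1197 (D = (7*19)*9 = 133*9 = 1197)
37896/D = 37896/1197 = 37896*(1/1197) = 12632/399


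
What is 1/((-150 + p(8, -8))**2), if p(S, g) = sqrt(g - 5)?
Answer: (150 - I*sqrt(13))**(-2) ≈ 4.4368e-5 + 2.1342e-6*I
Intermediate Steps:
p(S, g) = sqrt(-5 + g)
1/((-150 + p(8, -8))**2) = 1/((-150 + sqrt(-5 - 8))**2) = 1/((-150 + sqrt(-13))**2) = 1/((-150 + I*sqrt(13))**2) = (-150 + I*sqrt(13))**(-2)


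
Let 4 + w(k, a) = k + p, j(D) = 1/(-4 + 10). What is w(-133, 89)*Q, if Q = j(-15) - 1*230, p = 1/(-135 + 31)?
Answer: 19649371/624 ≈ 31489.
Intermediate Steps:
j(D) = ⅙ (j(D) = 1/6 = ⅙)
p = -1/104 (p = 1/(-104) = -1/104 ≈ -0.0096154)
w(k, a) = -417/104 + k (w(k, a) = -4 + (k - 1/104) = -4 + (-1/104 + k) = -417/104 + k)
Q = -1379/6 (Q = ⅙ - 1*230 = ⅙ - 230 = -1379/6 ≈ -229.83)
w(-133, 89)*Q = (-417/104 - 133)*(-1379/6) = -14249/104*(-1379/6) = 19649371/624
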